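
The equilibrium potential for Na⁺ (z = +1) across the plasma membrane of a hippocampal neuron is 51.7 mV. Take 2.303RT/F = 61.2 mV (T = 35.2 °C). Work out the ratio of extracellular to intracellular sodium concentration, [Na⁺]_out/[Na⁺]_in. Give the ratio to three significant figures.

6.99

log₁₀([out]/[in]) = E·z/(61.2) = 51.7 × 1 / 61.2 = 0.8448
[out]/[in] = 10^(0.8448) = 6.995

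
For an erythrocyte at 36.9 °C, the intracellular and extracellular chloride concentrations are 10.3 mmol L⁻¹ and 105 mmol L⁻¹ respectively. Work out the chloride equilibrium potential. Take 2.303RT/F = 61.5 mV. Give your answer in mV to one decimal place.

E = (61.5/z) · log₁₀([Cl⁻]_out/[Cl⁻]_in) with z = -1.
For an anion, dividing by z = -1 reverses the sign.
= (61.5/-1) · log₁₀(105/10.3) = -61.50 · log₁₀(10.19)
= -61.50 · (1.0084) = -62.01 mV

-62.0 mV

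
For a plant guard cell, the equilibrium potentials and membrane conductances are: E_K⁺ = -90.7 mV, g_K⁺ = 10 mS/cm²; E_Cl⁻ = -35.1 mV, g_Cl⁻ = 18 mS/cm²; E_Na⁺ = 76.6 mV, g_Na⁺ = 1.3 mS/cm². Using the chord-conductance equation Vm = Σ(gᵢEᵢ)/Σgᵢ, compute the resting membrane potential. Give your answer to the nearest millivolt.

Σ gᵢEᵢ = 10·(-90.7) + 18·(-35.1) + 1.3·(76.6) = -1439.22
Σ gᵢ = 10 + 18 + 1.3 = 29.3
Vm = -1439.22 / 29.3 = -49.12 mV

-49 mV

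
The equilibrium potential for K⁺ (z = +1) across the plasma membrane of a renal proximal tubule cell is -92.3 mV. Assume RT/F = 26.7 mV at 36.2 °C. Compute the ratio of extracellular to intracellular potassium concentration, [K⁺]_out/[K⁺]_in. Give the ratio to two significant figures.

ln([out]/[in]) = E·z/(26.7) = -92.3 × 1 / 26.7 = -3.4569
[out]/[in] = e^(-3.4569) = 0.03153

0.032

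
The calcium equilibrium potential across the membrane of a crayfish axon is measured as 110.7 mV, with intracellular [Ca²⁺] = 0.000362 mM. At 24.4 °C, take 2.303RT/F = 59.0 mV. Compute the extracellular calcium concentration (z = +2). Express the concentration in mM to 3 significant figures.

Nernst: E = (59.0/2) · log₁₀([out]/[in]), so log₁₀([out]/[in]) = 110.7 × 2 / 59.0 = 3.7525.
[out]/[in] = 10^(3.7525) = 5656.
[out] = 5656 × 0.000362 = 2.048 mM.

2.05 mM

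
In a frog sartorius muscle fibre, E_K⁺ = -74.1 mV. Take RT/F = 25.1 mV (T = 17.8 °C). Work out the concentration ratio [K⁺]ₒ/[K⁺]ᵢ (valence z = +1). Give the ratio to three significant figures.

ln([out]/[in]) = E·z/(25.1) = -74.1 × 1 / 25.1 = -2.9522
[out]/[in] = e^(-2.9522) = 0.05223

0.0522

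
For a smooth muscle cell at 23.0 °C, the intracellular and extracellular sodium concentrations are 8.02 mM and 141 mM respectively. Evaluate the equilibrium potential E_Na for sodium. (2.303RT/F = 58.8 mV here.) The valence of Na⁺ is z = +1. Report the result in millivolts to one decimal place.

73.2 mV

E = (58.8/z) · log₁₀([Na⁺]_out/[Na⁺]_in) with z = +1.
= (58.8/1) · log₁₀(141/8.02) = 58.80 · log₁₀(17.58)
= 58.80 · (1.2450) = 73.21 mV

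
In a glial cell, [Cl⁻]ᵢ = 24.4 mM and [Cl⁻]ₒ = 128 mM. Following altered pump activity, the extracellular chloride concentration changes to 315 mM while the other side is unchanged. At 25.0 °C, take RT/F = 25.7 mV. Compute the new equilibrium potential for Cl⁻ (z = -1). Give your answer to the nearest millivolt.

After the shift: [Cl⁻]_out = 315, [Cl⁻]_in = 24.4 mM.
E_new = (25.7/-1)·ln(315/24.4) = -25.70 · (2.5580) = -65.74 mV

-66 mV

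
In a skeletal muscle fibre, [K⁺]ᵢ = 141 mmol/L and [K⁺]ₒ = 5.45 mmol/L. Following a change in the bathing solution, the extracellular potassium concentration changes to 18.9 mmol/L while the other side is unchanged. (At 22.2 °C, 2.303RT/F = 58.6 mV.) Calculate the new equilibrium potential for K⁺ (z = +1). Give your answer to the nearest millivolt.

After the shift: [K⁺]_out = 18.9, [K⁺]_in = 141 mmol/L.
E_new = (58.6/1)·log₁₀(18.9/141) = 58.60 · (-0.8728) = -51.14 mV

-51 mV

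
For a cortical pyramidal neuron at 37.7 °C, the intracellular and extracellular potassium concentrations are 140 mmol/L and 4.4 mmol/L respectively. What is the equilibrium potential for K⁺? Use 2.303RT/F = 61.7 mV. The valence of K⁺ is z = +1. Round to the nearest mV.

-93 mV

E = (61.7/z) · log₁₀([K⁺]_out/[K⁺]_in) with z = +1.
= (61.7/1) · log₁₀(4.4/140) = 61.70 · log₁₀(0.03143)
= 61.70 · (-1.5027) = -92.72 mV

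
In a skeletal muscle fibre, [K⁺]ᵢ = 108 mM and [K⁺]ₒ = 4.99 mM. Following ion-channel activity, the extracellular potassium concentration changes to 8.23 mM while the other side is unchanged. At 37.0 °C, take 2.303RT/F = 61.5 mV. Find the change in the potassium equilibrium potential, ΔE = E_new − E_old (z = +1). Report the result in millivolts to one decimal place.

E_old = (61.5/1)·log₁₀(4.99/108) = -82.12 mV
E_new = (61.5/1)·log₁₀(8.23/108) = -68.76 mV
ΔE = -68.76 − (-82.12) = 13.36 mV

13.4 mV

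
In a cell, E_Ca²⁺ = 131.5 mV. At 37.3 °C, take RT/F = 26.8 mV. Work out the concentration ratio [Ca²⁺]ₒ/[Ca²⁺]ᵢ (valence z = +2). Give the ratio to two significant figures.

ln([out]/[in]) = E·z/(26.8) = 131.5 × 2 / 26.8 = 9.8134
[out]/[in] = e^(9.8134) = 1.828e+04

18000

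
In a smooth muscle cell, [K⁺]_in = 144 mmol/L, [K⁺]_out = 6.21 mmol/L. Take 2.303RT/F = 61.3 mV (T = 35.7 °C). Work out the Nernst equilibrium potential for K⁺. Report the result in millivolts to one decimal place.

-83.7 mV

E = (61.3/z) · log₁₀([K⁺]_out/[K⁺]_in) with z = +1.
= (61.3/1) · log₁₀(6.21/144) = 61.30 · log₁₀(0.04312)
= 61.30 · (-1.3653) = -83.69 mV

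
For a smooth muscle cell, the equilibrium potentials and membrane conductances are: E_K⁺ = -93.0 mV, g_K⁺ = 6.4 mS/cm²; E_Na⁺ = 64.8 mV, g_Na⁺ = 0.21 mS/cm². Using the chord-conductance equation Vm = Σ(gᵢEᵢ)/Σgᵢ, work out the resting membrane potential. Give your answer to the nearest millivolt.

-88 mV

Σ gᵢEᵢ = 6.4·(-93.0) + 0.21·(64.8) = -581.59
Σ gᵢ = 6.4 + 0.21 = 6.61
Vm = -581.59 / 6.61 = -87.99 mV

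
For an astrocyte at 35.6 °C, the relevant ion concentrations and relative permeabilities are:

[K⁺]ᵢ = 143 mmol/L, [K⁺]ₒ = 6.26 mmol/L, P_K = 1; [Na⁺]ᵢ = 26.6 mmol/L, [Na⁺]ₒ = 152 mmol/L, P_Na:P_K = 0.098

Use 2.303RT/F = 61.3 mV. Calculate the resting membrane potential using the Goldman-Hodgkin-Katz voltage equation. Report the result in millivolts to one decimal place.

Vm = 61.3 · log₁₀[(Σ P·[cation]ₒ + Σ P·[anion]ᵢ) / (Σ P·[cation]ᵢ + Σ P·[anion]ₒ)]
Numerator = 1×6.26 + 0.098×152 = 21.16
Denominator = 1×143 + 0.098×26.6 = 145.6
Vm = 61.3 · log₁₀(0.1453) = 61.3 × (-0.8377) = -51.35 mV

-51.4 mV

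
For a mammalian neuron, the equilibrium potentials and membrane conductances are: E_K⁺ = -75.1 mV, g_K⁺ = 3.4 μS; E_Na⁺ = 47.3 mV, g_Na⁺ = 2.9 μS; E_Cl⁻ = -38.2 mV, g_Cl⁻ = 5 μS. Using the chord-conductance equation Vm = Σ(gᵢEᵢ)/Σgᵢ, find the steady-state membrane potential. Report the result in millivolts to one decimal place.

-27.4 mV

Σ gᵢEᵢ = 3.4·(-75.1) + 2.9·(47.3) + 5·(-38.2) = -309.17
Σ gᵢ = 3.4 + 2.9 + 5 = 11.3
Vm = -309.17 / 11.3 = -27.36 mV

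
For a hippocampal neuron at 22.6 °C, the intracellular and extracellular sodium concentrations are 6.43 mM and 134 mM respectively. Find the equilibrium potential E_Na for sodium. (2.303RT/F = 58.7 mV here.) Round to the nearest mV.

77 mV

E = (58.7/z) · log₁₀([Na⁺]_out/[Na⁺]_in) with z = +1.
= (58.7/1) · log₁₀(134/6.43) = 58.70 · log₁₀(20.84)
= 58.70 · (1.3189) = 77.42 mV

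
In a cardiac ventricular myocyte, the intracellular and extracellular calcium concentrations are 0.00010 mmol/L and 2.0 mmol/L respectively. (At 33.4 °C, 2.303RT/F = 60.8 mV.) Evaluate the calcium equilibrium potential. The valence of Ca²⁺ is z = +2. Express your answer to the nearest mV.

E = (60.8/z) · log₁₀([Ca²⁺]_out/[Ca²⁺]_in) with z = +2.
= (60.8/2) · log₁₀(2.0/0.00010) = 30.40 · log₁₀(2e+04)
= 30.40 · (4.3010) = 130.75 mV

131 mV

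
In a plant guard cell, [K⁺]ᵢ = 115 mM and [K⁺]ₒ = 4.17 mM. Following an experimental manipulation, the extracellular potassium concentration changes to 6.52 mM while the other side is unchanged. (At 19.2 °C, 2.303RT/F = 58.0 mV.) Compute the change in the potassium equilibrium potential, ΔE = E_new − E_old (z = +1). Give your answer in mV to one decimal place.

E_old = (58.0/1)·log₁₀(4.17/115) = -83.55 mV
E_new = (58.0/1)·log₁₀(6.52/115) = -72.29 mV
ΔE = -72.29 − (-83.55) = 11.26 mV

11.3 mV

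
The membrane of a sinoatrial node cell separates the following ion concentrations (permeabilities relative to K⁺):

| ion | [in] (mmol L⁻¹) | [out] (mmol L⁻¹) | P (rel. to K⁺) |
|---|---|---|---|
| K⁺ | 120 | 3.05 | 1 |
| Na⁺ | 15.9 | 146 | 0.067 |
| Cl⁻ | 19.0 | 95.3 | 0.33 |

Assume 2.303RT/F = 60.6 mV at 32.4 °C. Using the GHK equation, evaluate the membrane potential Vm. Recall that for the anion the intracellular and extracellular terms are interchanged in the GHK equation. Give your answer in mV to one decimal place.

Vm = 60.6 · log₁₀[(Σ P·[cation]ₒ + Σ P·[anion]ᵢ) / (Σ P·[cation]ᵢ + Σ P·[anion]ₒ)]
Numerator = 1×3.05 + 0.067×146 + 0.33×19.0 = 19.1
Denominator = 1×120 + 0.067×15.9 + 0.33×95.3 = 152.5
Vm = 60.6 · log₁₀(0.12525) = 60.6 × (-0.9022) = -54.68 mV

-54.7 mV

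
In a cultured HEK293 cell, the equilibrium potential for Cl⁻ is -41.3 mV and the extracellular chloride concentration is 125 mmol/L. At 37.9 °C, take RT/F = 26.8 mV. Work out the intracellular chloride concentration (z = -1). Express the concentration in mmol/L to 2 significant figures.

Nernst: E = (26.8/-1) · ln([out]/[in]), so ln([out]/[in]) = -41.3 × -1 / 26.8 = 1.5410.
[out]/[in] = e^(1.5410) = 4.669.
[in] = 125 / 4.669 = 26.77 mmol/L.

27 mmol/L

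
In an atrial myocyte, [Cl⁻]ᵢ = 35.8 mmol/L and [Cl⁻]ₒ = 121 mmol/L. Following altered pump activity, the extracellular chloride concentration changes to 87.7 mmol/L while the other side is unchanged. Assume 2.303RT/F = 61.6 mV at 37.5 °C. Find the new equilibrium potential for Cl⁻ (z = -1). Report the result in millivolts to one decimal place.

After the shift: [Cl⁻]_out = 87.7, [Cl⁻]_in = 35.8 mmol/L.
E_new = (61.6/-1)·log₁₀(87.7/35.8) = -61.60 · (0.3891) = -23.97 mV

-24.0 mV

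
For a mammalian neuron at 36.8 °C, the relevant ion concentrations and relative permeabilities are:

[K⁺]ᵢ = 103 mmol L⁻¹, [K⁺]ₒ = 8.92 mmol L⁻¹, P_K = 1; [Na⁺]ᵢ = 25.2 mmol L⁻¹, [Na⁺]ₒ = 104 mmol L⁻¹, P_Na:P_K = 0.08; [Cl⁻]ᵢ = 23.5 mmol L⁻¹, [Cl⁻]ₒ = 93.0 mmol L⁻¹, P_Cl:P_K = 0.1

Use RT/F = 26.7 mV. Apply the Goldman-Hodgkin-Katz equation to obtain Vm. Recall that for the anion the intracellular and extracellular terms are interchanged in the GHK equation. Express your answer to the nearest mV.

-47 mV

Vm = 26.7 · ln[(Σ P·[cation]ₒ + Σ P·[anion]ᵢ) / (Σ P·[cation]ᵢ + Σ P·[anion]ₒ)]
Numerator = 1×8.92 + 0.08×104 + 0.1×23.5 = 19.59
Denominator = 1×103 + 0.08×25.2 + 0.1×93.0 = 114.3
Vm = 26.7 · ln(0.17137) = 26.7 × (-1.7639) = -47.10 mV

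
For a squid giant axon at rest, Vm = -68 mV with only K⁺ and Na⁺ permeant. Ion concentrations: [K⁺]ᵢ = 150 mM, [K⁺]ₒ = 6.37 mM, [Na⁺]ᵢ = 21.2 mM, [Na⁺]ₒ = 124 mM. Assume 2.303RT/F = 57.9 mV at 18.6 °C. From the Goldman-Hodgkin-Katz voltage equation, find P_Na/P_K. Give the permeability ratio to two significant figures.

0.030

Let α = P_Na/P_K. GHK: Vm = 57.9·log₁₀[(Kₒ + α·Naₒ)/(Kᵢ + α·Naᵢ)].
10^(Vm/57.9) = 10^(-68.0/57.9) = 0.066921
So 0.066921·(Kᵢ + α·Naᵢ) = Kₒ + α·Naₒ → α = (0.066921·150.0 − 6.37) / (124.0 − 0.066921·21.2)
α = (10.04 − 6.37) / (124.0 − 1.419) = 3.668/122.6 = 0.02992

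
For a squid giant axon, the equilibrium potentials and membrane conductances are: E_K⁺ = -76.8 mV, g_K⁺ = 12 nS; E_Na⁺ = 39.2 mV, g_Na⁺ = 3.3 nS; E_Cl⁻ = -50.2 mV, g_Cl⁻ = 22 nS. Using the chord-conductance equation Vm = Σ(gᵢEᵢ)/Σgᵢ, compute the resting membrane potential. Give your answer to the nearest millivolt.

-51 mV

Σ gᵢEᵢ = 12·(-76.8) + 3.3·(39.2) + 22·(-50.2) = -1896.64
Σ gᵢ = 12 + 3.3 + 22 = 37.3
Vm = -1896.64 / 37.3 = -50.85 mV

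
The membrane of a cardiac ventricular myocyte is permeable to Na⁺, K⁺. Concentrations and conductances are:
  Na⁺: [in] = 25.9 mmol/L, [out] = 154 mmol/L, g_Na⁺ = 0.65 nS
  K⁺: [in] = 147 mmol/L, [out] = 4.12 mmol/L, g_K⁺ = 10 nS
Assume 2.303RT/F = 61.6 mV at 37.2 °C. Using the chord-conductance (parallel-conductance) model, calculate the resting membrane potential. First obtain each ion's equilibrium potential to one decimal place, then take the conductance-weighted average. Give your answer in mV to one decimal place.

E_Na⁺ = (61.6/1)·log₁₀(154/25.9) = 47.7 mV
E_K⁺ = (61.6/1)·log₁₀(4.12/147) = -95.6 mV
Vm = (Σ gᵢEᵢ)/(Σ gᵢ) = (0.65·47.7 + 10·-95.6) / (0.65 + 10)
= -925.00 / 10.65 = -86.85 mV

-86.9 mV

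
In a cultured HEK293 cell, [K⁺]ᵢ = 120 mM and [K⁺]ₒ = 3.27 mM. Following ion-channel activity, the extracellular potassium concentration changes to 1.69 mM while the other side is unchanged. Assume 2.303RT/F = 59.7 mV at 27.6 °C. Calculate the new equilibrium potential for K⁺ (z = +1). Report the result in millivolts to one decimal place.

-110.5 mV

After the shift: [K⁺]_out = 1.69, [K⁺]_in = 120 mM.
E_new = (59.7/1)·log₁₀(1.69/120) = 59.70 · (-1.8513) = -110.52 mV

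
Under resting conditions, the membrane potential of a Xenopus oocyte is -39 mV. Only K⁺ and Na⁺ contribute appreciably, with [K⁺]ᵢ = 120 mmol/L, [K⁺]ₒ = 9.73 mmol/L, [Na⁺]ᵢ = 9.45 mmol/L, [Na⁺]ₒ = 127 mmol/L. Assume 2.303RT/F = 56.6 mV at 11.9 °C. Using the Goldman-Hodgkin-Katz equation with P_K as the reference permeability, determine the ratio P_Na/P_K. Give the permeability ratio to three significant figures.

Let α = P_Na/P_K. GHK: Vm = 56.6·log₁₀[(Kₒ + α·Naₒ)/(Kᵢ + α·Naᵢ)].
10^(Vm/56.6) = 10^(-39.0/56.6) = 0.20462
So 0.20462·(Kᵢ + α·Naᵢ) = Kₒ + α·Naₒ → α = (0.20462·120.0 − 9.73) / (127.0 − 0.20462·9.45)
α = (24.55 − 9.73) / (127.0 − 1.934) = 14.82/125.1 = 0.1185

0.119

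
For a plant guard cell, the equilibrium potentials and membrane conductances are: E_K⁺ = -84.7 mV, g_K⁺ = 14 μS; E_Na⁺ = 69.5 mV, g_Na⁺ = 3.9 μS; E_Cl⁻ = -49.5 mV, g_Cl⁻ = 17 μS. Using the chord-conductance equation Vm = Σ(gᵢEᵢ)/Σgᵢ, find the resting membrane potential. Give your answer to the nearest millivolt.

-50 mV

Σ gᵢEᵢ = 14·(-84.7) + 3.9·(69.5) + 17·(-49.5) = -1756.25
Σ gᵢ = 14 + 3.9 + 17 = 34.9
Vm = -1756.25 / 34.9 = -50.32 mV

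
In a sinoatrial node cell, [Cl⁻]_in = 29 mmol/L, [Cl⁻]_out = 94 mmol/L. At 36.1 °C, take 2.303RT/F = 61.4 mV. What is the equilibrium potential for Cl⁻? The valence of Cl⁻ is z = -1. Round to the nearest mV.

E = (61.4/z) · log₁₀([Cl⁻]_out/[Cl⁻]_in) with z = -1.
For an anion, dividing by z = -1 reverses the sign.
= (61.4/-1) · log₁₀(94/29) = -61.40 · log₁₀(3.241)
= -61.40 · (0.5107) = -31.36 mV

-31 mV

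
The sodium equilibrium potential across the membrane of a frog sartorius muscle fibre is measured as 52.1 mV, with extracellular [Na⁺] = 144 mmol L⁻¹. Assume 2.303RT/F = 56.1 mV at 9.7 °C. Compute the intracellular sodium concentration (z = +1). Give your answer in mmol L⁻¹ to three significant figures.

Nernst: E = (56.1/1) · log₁₀([out]/[in]), so log₁₀([out]/[in]) = 52.1 × 1 / 56.1 = 0.9287.
[out]/[in] = 10^(0.9287) = 8.486.
[in] = 144 / 8.486 = 16.97 mmol L⁻¹.

17.0 mmol L⁻¹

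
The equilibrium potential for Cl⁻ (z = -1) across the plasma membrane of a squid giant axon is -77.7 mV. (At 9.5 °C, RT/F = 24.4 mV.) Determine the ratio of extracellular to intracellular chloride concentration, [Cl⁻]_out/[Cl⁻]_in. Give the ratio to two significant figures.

ln([out]/[in]) = E·z/(24.4) = -77.7 × -1 / 24.4 = 3.1844
[out]/[in] = e^(3.1844) = 24.15

24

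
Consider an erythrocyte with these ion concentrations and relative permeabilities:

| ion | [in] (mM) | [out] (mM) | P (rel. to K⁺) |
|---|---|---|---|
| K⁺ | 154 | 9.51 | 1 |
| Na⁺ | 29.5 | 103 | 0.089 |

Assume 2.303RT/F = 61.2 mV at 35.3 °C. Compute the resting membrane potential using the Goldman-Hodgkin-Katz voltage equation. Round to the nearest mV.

Vm = 61.2 · log₁₀[(Σ P·[cation]ₒ + Σ P·[anion]ᵢ) / (Σ P·[cation]ᵢ + Σ P·[anion]ₒ)]
Numerator = 1×9.51 + 0.089×103 = 18.68
Denominator = 1×154 + 0.089×29.5 = 156.6
Vm = 61.2 · log₁₀(0.11925) = 61.2 × (-0.9236) = -56.52 mV

-57 mV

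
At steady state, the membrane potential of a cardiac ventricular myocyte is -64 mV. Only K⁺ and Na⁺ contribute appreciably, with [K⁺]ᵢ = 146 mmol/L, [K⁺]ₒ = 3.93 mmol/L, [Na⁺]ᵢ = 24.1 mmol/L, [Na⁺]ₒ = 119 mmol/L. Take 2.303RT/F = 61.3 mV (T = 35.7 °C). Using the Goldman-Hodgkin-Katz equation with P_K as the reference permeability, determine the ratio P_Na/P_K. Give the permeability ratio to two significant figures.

0.079

Let α = P_Na/P_K. GHK: Vm = 61.3·log₁₀[(Kₒ + α·Naₒ)/(Kᵢ + α·Naᵢ)].
10^(Vm/61.3) = 10^(-64.0/61.3) = 0.090355
So 0.090355·(Kᵢ + α·Naᵢ) = Kₒ + α·Naₒ → α = (0.090355·146.0 − 3.93) / (119.0 − 0.090355·24.1)
α = (13.19 − 3.93) / (119.0 − 2.178) = 9.262/116.8 = 0.07928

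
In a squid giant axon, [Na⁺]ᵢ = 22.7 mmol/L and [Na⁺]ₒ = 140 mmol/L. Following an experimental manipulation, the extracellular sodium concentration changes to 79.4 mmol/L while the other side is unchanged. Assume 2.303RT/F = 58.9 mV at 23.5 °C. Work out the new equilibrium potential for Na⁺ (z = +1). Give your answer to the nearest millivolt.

After the shift: [Na⁺]_out = 79.4, [Na⁺]_in = 22.7 mmol/L.
E_new = (58.9/1)·log₁₀(79.4/22.7) = 58.90 · (0.5438) = 32.03 mV

32 mV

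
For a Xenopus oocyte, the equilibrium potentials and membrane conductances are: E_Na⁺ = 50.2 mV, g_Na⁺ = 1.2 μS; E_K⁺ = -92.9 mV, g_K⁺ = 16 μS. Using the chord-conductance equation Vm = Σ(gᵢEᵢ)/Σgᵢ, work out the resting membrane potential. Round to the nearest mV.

Σ gᵢEᵢ = 1.2·(50.2) + 16·(-92.9) = -1426.16
Σ gᵢ = 1.2 + 16 = 17.2
Vm = -1426.16 / 17.2 = -82.92 mV

-83 mV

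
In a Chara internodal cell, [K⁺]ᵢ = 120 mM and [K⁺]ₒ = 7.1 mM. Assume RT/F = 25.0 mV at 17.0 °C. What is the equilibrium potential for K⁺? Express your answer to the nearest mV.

E = (25.0/z) · ln([K⁺]_out/[K⁺]_in) with z = +1.
= (25.0/1) · ln(7.1/120) = 25.00 · ln(0.05917)
= 25.00 · (-2.8274) = -70.68 mV

-71 mV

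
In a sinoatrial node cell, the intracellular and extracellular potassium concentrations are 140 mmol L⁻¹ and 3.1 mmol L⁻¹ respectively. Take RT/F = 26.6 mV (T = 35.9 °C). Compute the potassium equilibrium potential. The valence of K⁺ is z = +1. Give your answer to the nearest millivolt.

E = (26.6/z) · ln([K⁺]_out/[K⁺]_in) with z = +1.
= (26.6/1) · ln(3.1/140) = 26.60 · ln(0.02214)
= 26.60 · (-3.8102) = -101.35 mV

-101 mV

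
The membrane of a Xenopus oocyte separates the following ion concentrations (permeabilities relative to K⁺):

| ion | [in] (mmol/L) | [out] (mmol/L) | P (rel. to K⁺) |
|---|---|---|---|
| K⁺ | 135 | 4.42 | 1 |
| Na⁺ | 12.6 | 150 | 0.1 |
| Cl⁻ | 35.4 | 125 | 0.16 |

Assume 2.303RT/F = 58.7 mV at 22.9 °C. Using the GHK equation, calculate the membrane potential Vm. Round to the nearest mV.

-47 mV

Vm = 58.7 · log₁₀[(Σ P·[cation]ₒ + Σ P·[anion]ᵢ) / (Σ P·[cation]ᵢ + Σ P·[anion]ₒ)]
Numerator = 1×4.42 + 0.1×150 + 0.16×35.4 = 25.08
Denominator = 1×135 + 0.1×12.6 + 0.16×125 = 156.3
Vm = 58.7 · log₁₀(0.16053) = 58.7 × (-0.7945) = -46.63 mV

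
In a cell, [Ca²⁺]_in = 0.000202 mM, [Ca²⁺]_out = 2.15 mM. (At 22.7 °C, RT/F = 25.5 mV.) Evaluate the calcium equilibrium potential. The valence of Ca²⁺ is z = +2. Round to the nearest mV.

118 mV

E = (25.5/z) · ln([Ca²⁺]_out/[Ca²⁺]_in) with z = +2.
= (25.5/2) · ln(2.15/0.000202) = 12.75 · ln(1.064e+04)
= 12.75 · (9.2727) = 118.23 mV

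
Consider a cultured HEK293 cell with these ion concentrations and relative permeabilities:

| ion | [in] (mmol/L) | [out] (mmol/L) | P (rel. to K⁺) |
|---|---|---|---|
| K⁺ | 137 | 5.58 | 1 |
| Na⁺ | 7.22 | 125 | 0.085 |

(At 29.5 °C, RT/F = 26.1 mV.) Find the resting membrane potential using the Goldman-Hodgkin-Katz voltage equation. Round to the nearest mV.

Vm = 26.1 · ln[(Σ P·[cation]ₒ + Σ P·[anion]ᵢ) / (Σ P·[cation]ᵢ + Σ P·[anion]ₒ)]
Numerator = 1×5.58 + 0.085×125 = 16.2
Denominator = 1×137 + 0.085×7.22 = 137.6
Vm = 26.1 · ln(0.11776) = 26.1 × (-2.1391) = -55.83 mV

-56 mV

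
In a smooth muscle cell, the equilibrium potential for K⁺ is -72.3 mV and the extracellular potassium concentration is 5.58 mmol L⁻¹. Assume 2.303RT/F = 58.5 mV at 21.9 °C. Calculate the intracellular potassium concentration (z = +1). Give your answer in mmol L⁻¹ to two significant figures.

Nernst: E = (58.5/1) · log₁₀([out]/[in]), so log₁₀([out]/[in]) = -72.3 × 1 / 58.5 = -1.2359.
[out]/[in] = 10^(-1.2359) = 0.05809.
[in] = 5.58 / 0.05809 = 96.06 mmol L⁻¹.

96 mmol L⁻¹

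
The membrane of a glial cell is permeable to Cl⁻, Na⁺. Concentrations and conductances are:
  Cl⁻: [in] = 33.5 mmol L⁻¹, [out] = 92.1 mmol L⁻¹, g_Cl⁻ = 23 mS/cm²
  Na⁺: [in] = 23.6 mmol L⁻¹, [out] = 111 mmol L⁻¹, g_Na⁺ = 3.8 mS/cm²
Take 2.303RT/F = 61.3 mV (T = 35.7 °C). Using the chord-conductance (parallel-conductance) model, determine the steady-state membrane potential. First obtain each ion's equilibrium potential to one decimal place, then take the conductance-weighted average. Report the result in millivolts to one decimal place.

E_Cl⁻ = (61.3/-1)·log₁₀(92.1/33.5) = -26.9 mV
E_Na⁺ = (61.3/1)·log₁₀(111/23.6) = 41.2 mV
Vm = (Σ gᵢEᵢ)/(Σ gᵢ) = (23·-26.9 + 3.8·41.2) / (23 + 3.8)
= -462.14 / 26.8 = -17.24 mV

-17.2 mV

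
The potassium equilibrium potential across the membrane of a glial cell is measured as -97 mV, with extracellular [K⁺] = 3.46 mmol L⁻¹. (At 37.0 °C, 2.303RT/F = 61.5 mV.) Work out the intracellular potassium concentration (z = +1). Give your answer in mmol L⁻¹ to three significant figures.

Nernst: E = (61.5/1) · log₁₀([out]/[in]), so log₁₀([out]/[in]) = -97.0 × 1 / 61.5 = -1.5772.
[out]/[in] = 10^(-1.5772) = 0.02647.
[in] = 3.46 / 0.02647 = 130.7 mmol L⁻¹.

131 mmol L⁻¹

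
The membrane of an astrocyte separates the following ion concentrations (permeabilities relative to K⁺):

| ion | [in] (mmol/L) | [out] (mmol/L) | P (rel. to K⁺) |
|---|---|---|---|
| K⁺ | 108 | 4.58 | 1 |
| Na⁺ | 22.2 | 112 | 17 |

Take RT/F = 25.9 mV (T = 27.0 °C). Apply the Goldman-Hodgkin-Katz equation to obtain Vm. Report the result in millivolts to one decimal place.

35.5 mV

Vm = 25.9 · ln[(Σ P·[cation]ₒ + Σ P·[anion]ᵢ) / (Σ P·[cation]ᵢ + Σ P·[anion]ₒ)]
Numerator = 1×4.58 + 17×112 = 1909
Denominator = 1×108 + 17×22.2 = 485.4
Vm = 25.9 · ln(3.932) = 25.9 × (1.3691) = 35.46 mV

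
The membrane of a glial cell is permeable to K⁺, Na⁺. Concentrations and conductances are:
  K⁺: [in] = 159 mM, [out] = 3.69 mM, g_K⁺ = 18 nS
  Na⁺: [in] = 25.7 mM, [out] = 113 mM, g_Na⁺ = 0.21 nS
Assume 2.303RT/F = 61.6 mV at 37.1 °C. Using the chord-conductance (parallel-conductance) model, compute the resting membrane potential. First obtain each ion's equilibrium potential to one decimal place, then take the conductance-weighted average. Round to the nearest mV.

-99 mV

E_K⁺ = (61.6/1)·log₁₀(3.69/159) = -100.7 mV
E_Na⁺ = (61.6/1)·log₁₀(113/25.7) = 39.6 mV
Vm = (Σ gᵢEᵢ)/(Σ gᵢ) = (18·-100.7 + 0.21·39.6) / (18 + 0.21)
= -1804.28 / 18.21 = -99.08 mV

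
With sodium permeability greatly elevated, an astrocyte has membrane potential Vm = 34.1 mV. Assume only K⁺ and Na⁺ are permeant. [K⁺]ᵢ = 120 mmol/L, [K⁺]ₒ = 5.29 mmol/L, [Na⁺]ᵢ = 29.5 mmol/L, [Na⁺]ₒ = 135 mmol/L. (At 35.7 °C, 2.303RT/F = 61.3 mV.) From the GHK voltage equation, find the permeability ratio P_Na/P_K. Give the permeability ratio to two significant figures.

15

Let α = P_Na/P_K. GHK: Vm = 61.3·log₁₀[(Kₒ + α·Naₒ)/(Kᵢ + α·Naᵢ)].
10^(Vm/61.3) = 10^(34.1/61.3) = 3.5998
So 3.5998·(Kᵢ + α·Naᵢ) = Kₒ + α·Naₒ → α = (3.5998·120.0 − 5.29) / (135.0 − 3.5998·29.5)
α = (432 − 5.29) / (135.0 − 106.2) = 426.7/28.81 = 14.81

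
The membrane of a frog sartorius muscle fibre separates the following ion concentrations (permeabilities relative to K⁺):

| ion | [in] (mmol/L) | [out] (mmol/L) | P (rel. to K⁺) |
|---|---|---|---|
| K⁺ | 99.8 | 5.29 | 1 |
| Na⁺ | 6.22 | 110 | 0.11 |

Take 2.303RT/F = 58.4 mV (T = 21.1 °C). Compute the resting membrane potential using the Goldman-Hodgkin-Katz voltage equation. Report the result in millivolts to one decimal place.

-44.5 mV

Vm = 58.4 · log₁₀[(Σ P·[cation]ₒ + Σ P·[anion]ᵢ) / (Σ P·[cation]ᵢ + Σ P·[anion]ₒ)]
Numerator = 1×5.29 + 0.11×110 = 17.39
Denominator = 1×99.8 + 0.11×6.22 = 100.5
Vm = 58.4 · log₁₀(0.17306) = 58.4 × (-0.7618) = -44.49 mV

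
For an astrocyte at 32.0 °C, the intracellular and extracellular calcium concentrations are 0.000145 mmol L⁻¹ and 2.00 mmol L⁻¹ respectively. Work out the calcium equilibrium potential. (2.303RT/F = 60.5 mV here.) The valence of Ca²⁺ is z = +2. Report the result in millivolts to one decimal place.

E = (60.5/z) · log₁₀([Ca²⁺]_out/[Ca²⁺]_in) with z = +2.
= (60.5/2) · log₁₀(2.00/0.000145) = 30.25 · log₁₀(1.379e+04)
= 30.25 · (4.1397) = 125.22 mV

125.2 mV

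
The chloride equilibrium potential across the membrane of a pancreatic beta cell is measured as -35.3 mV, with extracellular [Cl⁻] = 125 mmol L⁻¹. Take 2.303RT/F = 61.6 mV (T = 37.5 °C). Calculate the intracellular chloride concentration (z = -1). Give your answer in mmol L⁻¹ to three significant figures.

Nernst: E = (61.6/-1) · log₁₀([out]/[in]), so log₁₀([out]/[in]) = -35.3 × -1 / 61.6 = 0.5731.
[out]/[in] = 10^(0.5731) = 3.742.
[in] = 125 / 3.742 = 33.41 mmol L⁻¹.

33.4 mmol L⁻¹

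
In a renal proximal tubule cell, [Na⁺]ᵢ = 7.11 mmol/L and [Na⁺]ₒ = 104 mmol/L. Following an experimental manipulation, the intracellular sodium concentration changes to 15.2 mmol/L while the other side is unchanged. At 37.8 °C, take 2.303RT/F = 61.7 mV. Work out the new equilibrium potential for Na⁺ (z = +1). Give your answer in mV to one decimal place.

51.5 mV

After the shift: [Na⁺]_out = 104, [Na⁺]_in = 15.2 mmol/L.
E_new = (61.7/1)·log₁₀(104/15.2) = 61.70 · (0.8352) = 51.53 mV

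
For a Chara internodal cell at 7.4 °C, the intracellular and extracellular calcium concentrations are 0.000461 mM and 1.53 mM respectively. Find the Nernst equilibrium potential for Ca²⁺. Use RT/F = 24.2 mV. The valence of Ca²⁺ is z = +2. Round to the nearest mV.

98 mV

E = (24.2/z) · ln([Ca²⁺]_out/[Ca²⁺]_in) with z = +2.
= (24.2/2) · ln(1.53/0.000461) = 12.10 · ln(3319)
= 12.10 · (8.1074) = 98.10 mV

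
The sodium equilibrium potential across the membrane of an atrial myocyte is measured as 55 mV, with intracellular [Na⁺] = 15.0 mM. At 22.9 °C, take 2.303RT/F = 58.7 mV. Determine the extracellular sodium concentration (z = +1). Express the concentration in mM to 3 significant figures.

130 mM

Nernst: E = (58.7/1) · log₁₀([out]/[in]), so log₁₀([out]/[in]) = 55.0 × 1 / 58.7 = 0.9370.
[out]/[in] = 10^(0.9370) = 8.649.
[out] = 8.649 × 15.0 = 129.7 mM.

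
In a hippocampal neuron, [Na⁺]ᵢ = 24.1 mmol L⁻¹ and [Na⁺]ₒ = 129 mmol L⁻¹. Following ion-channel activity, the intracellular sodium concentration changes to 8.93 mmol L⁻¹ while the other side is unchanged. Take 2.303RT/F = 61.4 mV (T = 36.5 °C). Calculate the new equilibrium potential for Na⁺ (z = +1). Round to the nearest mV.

After the shift: [Na⁺]_out = 129, [Na⁺]_in = 8.93 mmol L⁻¹.
E_new = (61.4/1)·log₁₀(129/8.93) = 61.40 · (1.1597) = 71.21 mV

71 mV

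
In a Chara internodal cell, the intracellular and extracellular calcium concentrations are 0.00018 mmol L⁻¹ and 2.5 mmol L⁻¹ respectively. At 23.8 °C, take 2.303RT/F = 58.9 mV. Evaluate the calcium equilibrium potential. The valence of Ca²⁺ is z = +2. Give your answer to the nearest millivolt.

E = (58.9/z) · log₁₀([Ca²⁺]_out/[Ca²⁺]_in) with z = +2.
= (58.9/2) · log₁₀(2.5/0.00018) = 29.45 · log₁₀(1.389e+04)
= 29.45 · (4.1427) = 122.00 mV

122 mV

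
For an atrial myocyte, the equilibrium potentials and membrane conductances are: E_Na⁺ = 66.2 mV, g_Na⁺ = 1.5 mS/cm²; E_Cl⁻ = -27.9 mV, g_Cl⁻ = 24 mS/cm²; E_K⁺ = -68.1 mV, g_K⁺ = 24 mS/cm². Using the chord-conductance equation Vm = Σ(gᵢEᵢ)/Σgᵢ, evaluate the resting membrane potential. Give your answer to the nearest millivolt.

-45 mV

Σ gᵢEᵢ = 1.5·(66.2) + 24·(-27.9) + 24·(-68.1) = -2204.70
Σ gᵢ = 1.5 + 24 + 24 = 49.5
Vm = -2204.70 / 49.5 = -44.54 mV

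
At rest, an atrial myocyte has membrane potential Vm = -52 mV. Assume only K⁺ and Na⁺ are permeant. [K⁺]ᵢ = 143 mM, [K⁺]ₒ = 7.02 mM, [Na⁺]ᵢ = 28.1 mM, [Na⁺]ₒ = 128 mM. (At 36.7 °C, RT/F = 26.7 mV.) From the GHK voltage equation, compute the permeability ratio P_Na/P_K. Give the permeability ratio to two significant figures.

Let α = P_Na/P_K. GHK: Vm = 26.7·ln[(Kₒ + α·Naₒ)/(Kᵢ + α·Naᵢ)].
e^(Vm/26.7) = e^(-52.0/26.7) = 0.14262
So 0.14262·(Kᵢ + α·Naᵢ) = Kₒ + α·Naₒ → α = (0.14262·143.0 − 7.02) / (128.0 − 0.14262·28.1)
α = (20.39 − 7.02) / (128.0 − 4.008) = 13.37/124 = 0.1079

0.11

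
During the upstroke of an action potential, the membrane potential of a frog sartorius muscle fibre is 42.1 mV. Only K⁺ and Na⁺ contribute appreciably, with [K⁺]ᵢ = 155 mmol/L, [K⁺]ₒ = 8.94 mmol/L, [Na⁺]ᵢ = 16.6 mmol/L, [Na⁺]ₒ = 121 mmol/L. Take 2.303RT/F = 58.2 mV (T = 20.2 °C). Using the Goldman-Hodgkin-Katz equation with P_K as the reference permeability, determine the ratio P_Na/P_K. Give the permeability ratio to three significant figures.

Let α = P_Na/P_K. GHK: Vm = 58.2·log₁₀[(Kₒ + α·Naₒ)/(Kᵢ + α·Naᵢ)].
10^(Vm/58.2) = 10^(42.1/58.2) = 5.2889
So 5.2889·(Kᵢ + α·Naᵢ) = Kₒ + α·Naₒ → α = (5.2889·155.0 − 8.94) / (121.0 − 5.2889·16.6)
α = (819.8 − 8.94) / (121.0 − 87.8) = 810.8/33.2 = 24.42

24.4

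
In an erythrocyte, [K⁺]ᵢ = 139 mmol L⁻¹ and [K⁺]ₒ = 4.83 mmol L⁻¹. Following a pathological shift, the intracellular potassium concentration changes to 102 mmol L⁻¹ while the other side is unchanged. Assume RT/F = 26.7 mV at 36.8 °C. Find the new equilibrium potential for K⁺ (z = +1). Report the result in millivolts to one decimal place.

-81.4 mV

After the shift: [K⁺]_out = 4.83, [K⁺]_in = 102 mmol L⁻¹.
E_new = (26.7/1)·ln(4.83/102) = 26.70 · (-3.0501) = -81.44 mV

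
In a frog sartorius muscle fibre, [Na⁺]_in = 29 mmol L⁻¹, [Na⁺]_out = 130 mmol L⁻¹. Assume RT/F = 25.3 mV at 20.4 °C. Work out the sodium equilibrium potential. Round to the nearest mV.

38 mV

E = (25.3/z) · ln([Na⁺]_out/[Na⁺]_in) with z = +1.
= (25.3/1) · ln(130/29) = 25.30 · ln(4.483)
= 25.30 · (1.5002) = 37.96 mV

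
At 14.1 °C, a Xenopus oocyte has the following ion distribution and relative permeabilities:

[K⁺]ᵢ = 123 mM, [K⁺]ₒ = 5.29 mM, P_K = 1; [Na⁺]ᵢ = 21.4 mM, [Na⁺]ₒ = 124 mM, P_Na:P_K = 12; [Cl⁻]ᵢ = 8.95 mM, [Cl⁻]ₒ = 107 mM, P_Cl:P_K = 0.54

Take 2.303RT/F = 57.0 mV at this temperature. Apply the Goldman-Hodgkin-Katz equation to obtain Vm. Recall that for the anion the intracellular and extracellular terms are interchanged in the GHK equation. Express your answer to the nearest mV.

Vm = 57.0 · log₁₀[(Σ P·[cation]ₒ + Σ P·[anion]ᵢ) / (Σ P·[cation]ᵢ + Σ P·[anion]ₒ)]
Numerator = 1×5.29 + 12×124 + 0.54×8.95 = 1498
Denominator = 1×123 + 12×21.4 + 0.54×107 = 437.6
Vm = 57.0 · log₁₀(3.4237) = 57.0 × (0.5345) = 30.47 mV

30 mV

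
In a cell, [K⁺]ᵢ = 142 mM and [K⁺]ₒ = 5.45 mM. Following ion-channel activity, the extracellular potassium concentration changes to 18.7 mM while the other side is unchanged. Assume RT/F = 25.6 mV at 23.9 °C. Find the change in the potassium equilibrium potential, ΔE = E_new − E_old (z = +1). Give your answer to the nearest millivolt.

E_old = (25.6/1)·ln(5.45/142) = -83.46 mV
E_new = (25.6/1)·ln(18.7/142) = -51.90 mV
ΔE = -51.90 − (-83.46) = 31.56 mV

32 mV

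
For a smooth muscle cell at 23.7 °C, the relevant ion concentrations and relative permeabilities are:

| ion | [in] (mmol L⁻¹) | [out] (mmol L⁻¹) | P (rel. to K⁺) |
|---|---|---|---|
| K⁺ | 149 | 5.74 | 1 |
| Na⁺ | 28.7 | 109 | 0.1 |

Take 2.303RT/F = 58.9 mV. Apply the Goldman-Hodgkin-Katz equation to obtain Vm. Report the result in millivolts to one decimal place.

-56.6 mV

Vm = 58.9 · log₁₀[(Σ P·[cation]ₒ + Σ P·[anion]ᵢ) / (Σ P·[cation]ᵢ + Σ P·[anion]ₒ)]
Numerator = 1×5.74 + 0.1×109 = 16.64
Denominator = 1×149 + 0.1×28.7 = 151.9
Vm = 58.9 · log₁₀(0.10957) = 58.9 × (-0.9603) = -56.56 mV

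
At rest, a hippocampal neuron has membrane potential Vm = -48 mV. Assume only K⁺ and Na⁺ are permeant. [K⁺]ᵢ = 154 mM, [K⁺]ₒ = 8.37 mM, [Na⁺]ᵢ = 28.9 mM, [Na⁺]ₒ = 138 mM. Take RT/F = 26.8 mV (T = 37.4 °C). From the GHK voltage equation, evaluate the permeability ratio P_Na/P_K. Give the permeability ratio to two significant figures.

0.13

Let α = P_Na/P_K. GHK: Vm = 26.8·ln[(Kₒ + α·Naₒ)/(Kᵢ + α·Naᵢ)].
e^(Vm/26.8) = e^(-48.0/26.8) = 0.16679
So 0.16679·(Kᵢ + α·Naᵢ) = Kₒ + α·Naₒ → α = (0.16679·154.0 − 8.37) / (138.0 − 0.16679·28.9)
α = (25.69 − 8.37) / (138.0 − 4.82) = 17.32/133.2 = 0.13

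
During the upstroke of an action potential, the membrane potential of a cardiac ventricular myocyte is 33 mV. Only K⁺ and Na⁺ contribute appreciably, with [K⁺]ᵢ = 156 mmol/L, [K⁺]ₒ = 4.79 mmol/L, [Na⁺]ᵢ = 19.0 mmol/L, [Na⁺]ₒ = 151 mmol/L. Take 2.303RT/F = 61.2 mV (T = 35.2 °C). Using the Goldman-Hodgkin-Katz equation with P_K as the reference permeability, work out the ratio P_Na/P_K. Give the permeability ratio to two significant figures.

6.3

Let α = P_Na/P_K. GHK: Vm = 61.2·log₁₀[(Kₒ + α·Naₒ)/(Kᵢ + α·Naᵢ)].
10^(Vm/61.2) = 10^(33.0/61.2) = 3.4611
So 3.4611·(Kᵢ + α·Naᵢ) = Kₒ + α·Naₒ → α = (3.4611·156.0 − 4.79) / (151.0 − 3.4611·19.0)
α = (539.9 − 4.79) / (151.0 − 65.76) = 535.1/85.24 = 6.278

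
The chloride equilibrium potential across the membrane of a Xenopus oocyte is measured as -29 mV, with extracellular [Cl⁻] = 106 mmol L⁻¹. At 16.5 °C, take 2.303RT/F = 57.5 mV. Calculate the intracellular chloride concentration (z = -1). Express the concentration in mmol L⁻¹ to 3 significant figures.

33.2 mmol L⁻¹

Nernst: E = (57.5/-1) · log₁₀([out]/[in]), so log₁₀([out]/[in]) = -29.0 × -1 / 57.5 = 0.5043.
[out]/[in] = 10^(0.5043) = 3.194.
[in] = 106 / 3.194 = 33.19 mmol L⁻¹.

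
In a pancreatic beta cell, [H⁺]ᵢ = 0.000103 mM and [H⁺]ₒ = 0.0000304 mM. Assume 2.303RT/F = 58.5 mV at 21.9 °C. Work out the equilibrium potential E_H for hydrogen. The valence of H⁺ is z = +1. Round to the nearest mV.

E = (58.5/z) · log₁₀([H⁺]_out/[H⁺]_in) with z = +1.
= (58.5/1) · log₁₀(0.0000304/0.000103) = 58.50 · log₁₀(0.2951)
= 58.50 · (-0.5300) = -31.00 mV

-31 mV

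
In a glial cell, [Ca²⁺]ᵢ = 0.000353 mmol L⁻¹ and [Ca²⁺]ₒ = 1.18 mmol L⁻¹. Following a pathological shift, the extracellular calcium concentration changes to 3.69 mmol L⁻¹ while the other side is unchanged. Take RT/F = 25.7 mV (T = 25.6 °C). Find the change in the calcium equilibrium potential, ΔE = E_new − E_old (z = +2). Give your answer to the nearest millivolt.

15 mV

E_old = (25.7/2)·ln(1.18/0.000353) = 104.27 mV
E_new = (25.7/2)·ln(3.69/0.000353) = 118.92 mV
ΔE = 118.92 − (104.27) = 14.65 mV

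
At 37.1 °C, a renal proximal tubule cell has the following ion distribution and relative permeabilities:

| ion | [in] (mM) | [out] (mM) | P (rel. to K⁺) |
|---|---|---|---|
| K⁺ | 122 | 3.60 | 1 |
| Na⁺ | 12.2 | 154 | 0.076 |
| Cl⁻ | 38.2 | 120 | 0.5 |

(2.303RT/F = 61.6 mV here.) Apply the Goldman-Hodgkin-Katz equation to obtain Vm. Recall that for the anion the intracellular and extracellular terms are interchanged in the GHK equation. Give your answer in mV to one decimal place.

-44.7 mV

Vm = 61.6 · log₁₀[(Σ P·[cation]ₒ + Σ P·[anion]ᵢ) / (Σ P·[cation]ᵢ + Σ P·[anion]ₒ)]
Numerator = 1×3.60 + 0.076×154 + 0.5×38.2 = 34.4
Denominator = 1×122 + 0.076×12.2 + 0.5×120 = 182.9
Vm = 61.6 · log₁₀(0.18807) = 61.6 × (-0.7257) = -44.70 mV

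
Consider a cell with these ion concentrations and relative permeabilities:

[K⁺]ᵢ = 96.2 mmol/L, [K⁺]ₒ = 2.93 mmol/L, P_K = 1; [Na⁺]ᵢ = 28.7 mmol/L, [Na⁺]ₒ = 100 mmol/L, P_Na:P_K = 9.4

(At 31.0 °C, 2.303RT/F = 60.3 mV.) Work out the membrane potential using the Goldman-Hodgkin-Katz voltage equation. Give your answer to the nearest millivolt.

25 mV

Vm = 60.3 · log₁₀[(Σ P·[cation]ₒ + Σ P·[anion]ᵢ) / (Σ P·[cation]ᵢ + Σ P·[anion]ₒ)]
Numerator = 1×2.93 + 9.4×100 = 942.9
Denominator = 1×96.2 + 9.4×28.7 = 366
Vm = 60.3 · log₁₀(2.5765) = 60.3 × (0.4110) = 24.78 mV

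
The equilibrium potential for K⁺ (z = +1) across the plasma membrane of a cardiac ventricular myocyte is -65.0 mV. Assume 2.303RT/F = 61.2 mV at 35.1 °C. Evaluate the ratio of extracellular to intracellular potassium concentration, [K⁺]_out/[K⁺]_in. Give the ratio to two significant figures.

0.087

log₁₀([out]/[in]) = E·z/(61.2) = -65.0 × 1 / 61.2 = -1.0621
[out]/[in] = 10^(-1.0621) = 0.08668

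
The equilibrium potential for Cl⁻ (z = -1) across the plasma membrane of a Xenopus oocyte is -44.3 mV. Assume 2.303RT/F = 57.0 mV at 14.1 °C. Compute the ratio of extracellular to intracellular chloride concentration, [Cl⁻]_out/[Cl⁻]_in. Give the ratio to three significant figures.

log₁₀([out]/[in]) = E·z/(57.0) = -44.3 × -1 / 57.0 = 0.7772
[out]/[in] = 10^(0.7772) = 5.987

5.99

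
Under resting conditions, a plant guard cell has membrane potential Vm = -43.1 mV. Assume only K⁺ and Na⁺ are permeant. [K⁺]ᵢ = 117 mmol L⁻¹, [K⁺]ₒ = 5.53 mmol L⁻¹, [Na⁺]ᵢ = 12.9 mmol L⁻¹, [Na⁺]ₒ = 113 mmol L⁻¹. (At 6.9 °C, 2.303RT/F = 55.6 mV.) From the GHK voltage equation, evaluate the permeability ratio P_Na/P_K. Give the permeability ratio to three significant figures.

Let α = P_Na/P_K. GHK: Vm = 55.6·log₁₀[(Kₒ + α·Naₒ)/(Kᵢ + α·Naᵢ)].
10^(Vm/55.6) = 10^(-43.1/55.6) = 0.16781
So 0.16781·(Kᵢ + α·Naᵢ) = Kₒ + α·Naₒ → α = (0.16781·117.0 − 5.53) / (113.0 − 0.16781·12.9)
α = (19.63 − 5.53) / (113.0 − 2.165) = 14.1/110.8 = 0.1273

0.127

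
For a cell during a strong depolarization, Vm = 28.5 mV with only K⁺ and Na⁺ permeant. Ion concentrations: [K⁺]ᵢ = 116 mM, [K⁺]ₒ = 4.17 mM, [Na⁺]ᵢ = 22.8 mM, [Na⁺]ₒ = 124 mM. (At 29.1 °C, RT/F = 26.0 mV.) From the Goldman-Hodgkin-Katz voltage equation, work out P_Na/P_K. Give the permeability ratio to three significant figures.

6.15

Let α = P_Na/P_K. GHK: Vm = 26.0·ln[(Kₒ + α·Naₒ)/(Kᵢ + α·Naᵢ)].
e^(Vm/26.0) = e^(28.5/26.0) = 2.9926
So 2.9926·(Kᵢ + α·Naᵢ) = Kₒ + α·Naₒ → α = (2.9926·116.0 − 4.17) / (124.0 − 2.9926·22.8)
α = (347.1 − 4.17) / (124.0 − 68.23) = 343/55.77 = 6.15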